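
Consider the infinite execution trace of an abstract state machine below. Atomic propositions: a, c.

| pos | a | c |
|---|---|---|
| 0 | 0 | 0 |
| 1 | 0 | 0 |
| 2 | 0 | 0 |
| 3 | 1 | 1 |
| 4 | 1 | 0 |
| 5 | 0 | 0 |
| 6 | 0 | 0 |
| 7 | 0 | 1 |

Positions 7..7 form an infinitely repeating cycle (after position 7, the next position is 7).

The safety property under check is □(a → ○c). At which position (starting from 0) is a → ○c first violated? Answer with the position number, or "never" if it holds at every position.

Check a → ○c at each position in order: 0 ✓, 1 ✓, 2 ✓.
At position 3 the labels are {a, c} and the next position 4 has {a}, so a → ○c is false there. This is the first violation.

3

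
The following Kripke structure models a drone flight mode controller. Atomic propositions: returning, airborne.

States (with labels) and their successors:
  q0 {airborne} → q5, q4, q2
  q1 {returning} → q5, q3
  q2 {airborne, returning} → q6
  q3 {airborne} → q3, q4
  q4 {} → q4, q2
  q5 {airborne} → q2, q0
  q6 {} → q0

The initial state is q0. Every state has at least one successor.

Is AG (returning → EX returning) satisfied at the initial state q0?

Does not hold

States satisfying returning → EX returning: {q0, q3, q4, q5, q6}.
States satisfying AG (returning → EX returning): ∅.
q2 is reachable from q0 and violates returning → EX returning, so AG fails at q0.
q0 ∉ Sat(AG (returning → EX returning)).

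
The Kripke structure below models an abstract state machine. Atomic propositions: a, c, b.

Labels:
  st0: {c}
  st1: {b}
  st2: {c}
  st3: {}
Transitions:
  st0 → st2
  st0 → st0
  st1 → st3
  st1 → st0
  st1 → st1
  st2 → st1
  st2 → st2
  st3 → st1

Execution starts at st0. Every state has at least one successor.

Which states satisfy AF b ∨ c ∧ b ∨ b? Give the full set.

States satisfying b: {st1}.
States satisfying AF b: {st1, st3}.
States satisfying c ∧ b: ∅.
States satisfying c ∧ b ∨ b: {st1}.
States satisfying AF b ∨ c ∧ b ∨ b: {st1, st3}.

{st1, st3}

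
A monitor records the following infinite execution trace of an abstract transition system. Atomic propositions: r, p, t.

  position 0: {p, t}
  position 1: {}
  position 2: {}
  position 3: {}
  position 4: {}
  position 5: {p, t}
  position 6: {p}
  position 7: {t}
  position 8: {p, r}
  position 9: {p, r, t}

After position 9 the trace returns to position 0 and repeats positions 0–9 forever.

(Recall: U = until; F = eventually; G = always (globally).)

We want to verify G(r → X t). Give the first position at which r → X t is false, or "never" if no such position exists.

r → X t holds at every position 0..9, and those are all the positions the trace ever visits, so the invariant G(r → X t) is never violated.

never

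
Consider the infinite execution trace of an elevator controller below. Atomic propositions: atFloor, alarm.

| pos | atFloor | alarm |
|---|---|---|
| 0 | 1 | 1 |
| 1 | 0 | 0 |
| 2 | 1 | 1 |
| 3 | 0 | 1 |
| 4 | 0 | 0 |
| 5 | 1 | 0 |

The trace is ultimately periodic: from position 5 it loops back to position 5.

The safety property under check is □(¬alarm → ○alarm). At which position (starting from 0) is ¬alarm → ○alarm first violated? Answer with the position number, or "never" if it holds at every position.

4

Check ¬alarm → ○alarm at each position in order: 0 ✓, 1 ✓, 2 ✓, 3 ✓.
At position 4 the labels are {} and the next position 5 has {atFloor}, so ¬alarm → ○alarm is false there. This is the first violation.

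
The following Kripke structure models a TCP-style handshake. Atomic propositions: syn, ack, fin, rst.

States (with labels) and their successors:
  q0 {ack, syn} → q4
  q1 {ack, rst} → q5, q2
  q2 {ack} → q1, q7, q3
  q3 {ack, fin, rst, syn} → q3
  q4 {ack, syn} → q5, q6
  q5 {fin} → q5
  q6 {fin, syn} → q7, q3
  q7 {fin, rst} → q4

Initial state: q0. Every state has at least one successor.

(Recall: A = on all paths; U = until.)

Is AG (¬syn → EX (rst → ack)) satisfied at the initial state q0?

Holds

States satisfying ¬syn → EX (rst → ack): {q0, q1, q2, q3, q4, q5, q6, q7}.
States satisfying AG (¬syn → EX (rst → ack)): {q0, q1, q2, q3, q4, q5, q6, q7}.
Every state reachable from q0 satisfies ¬syn → EX (rst → ack).
q0 ∈ Sat(AG (¬syn → EX (rst → ack))).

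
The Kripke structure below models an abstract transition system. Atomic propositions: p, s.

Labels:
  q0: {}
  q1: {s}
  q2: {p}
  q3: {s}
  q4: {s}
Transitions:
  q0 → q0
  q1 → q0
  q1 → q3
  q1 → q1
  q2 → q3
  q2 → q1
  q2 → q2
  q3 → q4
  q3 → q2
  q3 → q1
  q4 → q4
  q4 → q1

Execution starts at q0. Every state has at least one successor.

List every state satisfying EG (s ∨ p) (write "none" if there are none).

States satisfying s ∨ p: {q1, q2, q3, q4}.
States satisfying EG (s ∨ p): {q1, q2, q3, q4}.

{q1, q2, q3, q4}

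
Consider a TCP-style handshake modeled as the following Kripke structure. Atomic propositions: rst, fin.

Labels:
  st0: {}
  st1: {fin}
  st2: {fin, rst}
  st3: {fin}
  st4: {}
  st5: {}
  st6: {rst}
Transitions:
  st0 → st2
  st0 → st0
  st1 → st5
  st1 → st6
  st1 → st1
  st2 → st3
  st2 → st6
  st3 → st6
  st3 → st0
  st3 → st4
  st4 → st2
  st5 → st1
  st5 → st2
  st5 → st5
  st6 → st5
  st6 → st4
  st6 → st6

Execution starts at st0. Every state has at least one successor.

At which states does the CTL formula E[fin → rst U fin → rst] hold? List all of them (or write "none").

States satisfying fin → rst: {st0, st2, st4, st5, st6}.
States satisfying E[fin → rst U fin → rst]: {st0, st2, st4, st5, st6}.

{st0, st2, st4, st5, st6}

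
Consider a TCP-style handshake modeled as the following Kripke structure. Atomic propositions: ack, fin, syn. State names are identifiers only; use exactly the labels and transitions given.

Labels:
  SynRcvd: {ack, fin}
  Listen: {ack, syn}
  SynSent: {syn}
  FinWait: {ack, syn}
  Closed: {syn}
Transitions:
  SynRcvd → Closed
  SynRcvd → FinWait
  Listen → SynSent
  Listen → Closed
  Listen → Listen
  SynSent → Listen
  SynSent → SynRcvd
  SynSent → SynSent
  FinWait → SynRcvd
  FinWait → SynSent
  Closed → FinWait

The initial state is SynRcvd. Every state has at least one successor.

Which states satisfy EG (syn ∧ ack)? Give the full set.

States satisfying syn ∧ ack: {Listen, FinWait}.
States satisfying EG (syn ∧ ack): {Listen}.

{Listen}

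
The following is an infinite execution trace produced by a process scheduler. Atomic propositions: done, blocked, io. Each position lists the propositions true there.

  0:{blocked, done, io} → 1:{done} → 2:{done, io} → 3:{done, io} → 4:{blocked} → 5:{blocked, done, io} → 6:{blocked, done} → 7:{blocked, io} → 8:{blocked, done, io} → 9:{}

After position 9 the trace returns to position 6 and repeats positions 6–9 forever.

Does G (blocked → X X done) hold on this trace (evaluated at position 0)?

Violated

blocked → X X done must hold at every position from 0 onward. It fails at position 5, so G (blocked → X X done) is false.
Positions where blocked holds: 0, 4, 5, 6, 7, 8.
Check X X done at each: 0→ok, 4→ok, 5→fails, 6→ok, 7→fails, 8→ok.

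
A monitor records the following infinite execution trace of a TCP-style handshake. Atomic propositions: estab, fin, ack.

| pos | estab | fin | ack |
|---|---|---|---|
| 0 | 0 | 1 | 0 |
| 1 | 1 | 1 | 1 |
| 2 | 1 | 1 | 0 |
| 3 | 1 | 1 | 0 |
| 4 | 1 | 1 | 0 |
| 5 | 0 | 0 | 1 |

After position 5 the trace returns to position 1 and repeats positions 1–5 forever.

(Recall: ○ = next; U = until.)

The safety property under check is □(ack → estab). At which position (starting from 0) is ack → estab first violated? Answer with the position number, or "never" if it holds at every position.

5

Check ack → estab at each position in order: 0 ✓, 1 ✓, 2 ✓, 3 ✓, 4 ✓.
At position 5 the labels are {ack}, so ack → estab is false there. This is the first violation.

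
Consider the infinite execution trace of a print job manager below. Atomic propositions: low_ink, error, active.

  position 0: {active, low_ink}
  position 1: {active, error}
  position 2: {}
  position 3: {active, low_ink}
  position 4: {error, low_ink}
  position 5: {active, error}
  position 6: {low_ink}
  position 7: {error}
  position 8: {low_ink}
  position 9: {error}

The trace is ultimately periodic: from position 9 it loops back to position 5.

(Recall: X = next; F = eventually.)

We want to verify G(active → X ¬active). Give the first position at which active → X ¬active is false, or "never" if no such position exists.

At position 0 the labels are {active, low_ink} and the next position 1 has {active, error}, so active → X ¬active is false there. This is the first violation.

0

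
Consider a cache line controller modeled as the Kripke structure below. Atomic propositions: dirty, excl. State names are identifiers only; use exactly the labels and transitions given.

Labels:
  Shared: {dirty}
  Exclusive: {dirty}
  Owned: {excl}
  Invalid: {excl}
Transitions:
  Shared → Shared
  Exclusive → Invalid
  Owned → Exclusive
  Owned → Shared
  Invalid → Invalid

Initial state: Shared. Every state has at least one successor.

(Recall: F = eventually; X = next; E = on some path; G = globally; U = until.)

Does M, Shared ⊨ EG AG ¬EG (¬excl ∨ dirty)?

States satisfying AG ¬EG (¬excl ∨ dirty): {Exclusive, Invalid}.
States satisfying EG AG ¬EG (¬excl ∨ dirty): {Exclusive, Invalid}.
No suitable path/successor from Shared witnesses the formula.
Shared ∉ Sat(EG AG ¬EG (¬excl ∨ dirty)).

Violated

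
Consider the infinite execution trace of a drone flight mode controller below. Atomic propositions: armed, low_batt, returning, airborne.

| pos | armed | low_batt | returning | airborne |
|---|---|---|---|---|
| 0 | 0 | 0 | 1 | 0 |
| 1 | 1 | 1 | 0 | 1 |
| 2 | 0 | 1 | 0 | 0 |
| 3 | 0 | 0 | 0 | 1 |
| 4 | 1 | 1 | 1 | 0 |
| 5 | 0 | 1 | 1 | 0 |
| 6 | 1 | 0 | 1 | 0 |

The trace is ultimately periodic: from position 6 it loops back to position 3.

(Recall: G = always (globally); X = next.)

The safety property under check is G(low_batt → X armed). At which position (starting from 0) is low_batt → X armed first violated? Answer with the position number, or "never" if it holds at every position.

Check low_batt → X armed at each position in order: 0 ✓.
At position 1 the labels are {airborne, armed, low_batt} and the next position 2 has {low_batt}, so low_batt → X armed is false there. This is the first violation.

1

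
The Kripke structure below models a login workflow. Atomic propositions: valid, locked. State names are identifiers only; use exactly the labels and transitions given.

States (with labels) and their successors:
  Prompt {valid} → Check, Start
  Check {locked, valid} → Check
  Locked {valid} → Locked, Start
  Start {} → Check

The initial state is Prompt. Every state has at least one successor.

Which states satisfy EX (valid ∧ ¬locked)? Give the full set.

States satisfying valid ∧ ¬locked: {Prompt, Locked}.
States satisfying EX (valid ∧ ¬locked): {Locked}.

{Locked}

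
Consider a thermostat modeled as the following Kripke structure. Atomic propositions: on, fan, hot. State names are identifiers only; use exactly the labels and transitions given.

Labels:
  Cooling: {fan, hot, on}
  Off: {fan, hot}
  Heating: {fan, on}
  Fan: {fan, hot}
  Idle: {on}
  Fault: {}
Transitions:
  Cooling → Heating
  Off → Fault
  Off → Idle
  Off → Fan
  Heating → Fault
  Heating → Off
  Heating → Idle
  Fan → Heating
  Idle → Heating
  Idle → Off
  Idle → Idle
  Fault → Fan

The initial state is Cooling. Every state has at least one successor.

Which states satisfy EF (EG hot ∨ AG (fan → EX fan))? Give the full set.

{Cooling, Off, Heating, Fan, Idle, Fault}

States satisfying EG hot ∨ AG (fan → EX fan): {Cooling, Off, Heating, Fan, Idle, Fault}.
States satisfying EF (EG hot ∨ AG (fan → EX fan)): {Cooling, Off, Heating, Fan, Idle, Fault}.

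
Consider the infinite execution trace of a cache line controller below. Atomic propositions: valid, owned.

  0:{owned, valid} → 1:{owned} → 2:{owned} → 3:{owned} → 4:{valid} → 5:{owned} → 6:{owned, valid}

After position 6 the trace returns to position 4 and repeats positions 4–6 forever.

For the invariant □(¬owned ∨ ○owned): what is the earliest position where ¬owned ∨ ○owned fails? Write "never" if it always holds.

3

Check ¬owned ∨ ○owned at each position in order: 0 ✓, 1 ✓, 2 ✓.
At position 3 the labels are {owned} and the next position 4 has {valid}, so ¬owned ∨ ○owned is false there. This is the first violation.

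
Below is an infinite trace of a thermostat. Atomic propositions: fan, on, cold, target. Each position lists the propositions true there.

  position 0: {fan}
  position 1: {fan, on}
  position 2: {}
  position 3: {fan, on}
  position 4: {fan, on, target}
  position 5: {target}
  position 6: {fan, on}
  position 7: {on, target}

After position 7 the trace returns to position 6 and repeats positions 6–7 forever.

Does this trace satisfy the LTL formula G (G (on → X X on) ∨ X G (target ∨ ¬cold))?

G (on → X X on) ∨ X G (target ∨ ¬cold) holds at every position 0..7, and those are all positions ever visited, so G (G (on → X X on) ∨ X G (target ∨ ¬cold)) holds.

Satisfied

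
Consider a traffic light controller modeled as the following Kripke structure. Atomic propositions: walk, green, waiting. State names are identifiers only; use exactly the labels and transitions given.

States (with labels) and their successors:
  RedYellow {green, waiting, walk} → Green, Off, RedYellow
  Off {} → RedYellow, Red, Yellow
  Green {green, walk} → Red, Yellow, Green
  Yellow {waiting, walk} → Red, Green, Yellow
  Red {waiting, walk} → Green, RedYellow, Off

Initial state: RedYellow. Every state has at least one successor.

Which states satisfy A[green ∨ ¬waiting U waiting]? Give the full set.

{RedYellow, Off, Yellow, Red}

States satisfying green ∨ ¬waiting: {RedYellow, Off, Green}.
States satisfying waiting: {RedYellow, Yellow, Red}.
States satisfying A[green ∨ ¬waiting U waiting]: {RedYellow, Off, Yellow, Red}.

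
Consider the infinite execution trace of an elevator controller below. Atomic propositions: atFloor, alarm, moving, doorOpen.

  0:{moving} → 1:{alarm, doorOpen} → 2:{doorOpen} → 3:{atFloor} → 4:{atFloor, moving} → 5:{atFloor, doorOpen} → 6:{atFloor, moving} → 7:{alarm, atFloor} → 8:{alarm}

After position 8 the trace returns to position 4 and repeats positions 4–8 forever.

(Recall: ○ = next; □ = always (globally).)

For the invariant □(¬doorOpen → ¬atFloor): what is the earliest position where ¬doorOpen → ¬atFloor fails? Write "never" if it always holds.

Check ¬doorOpen → ¬atFloor at each position in order: 0 ✓, 1 ✓, 2 ✓.
At position 3 the labels are {atFloor}, so ¬doorOpen → ¬atFloor is false there. This is the first violation.

3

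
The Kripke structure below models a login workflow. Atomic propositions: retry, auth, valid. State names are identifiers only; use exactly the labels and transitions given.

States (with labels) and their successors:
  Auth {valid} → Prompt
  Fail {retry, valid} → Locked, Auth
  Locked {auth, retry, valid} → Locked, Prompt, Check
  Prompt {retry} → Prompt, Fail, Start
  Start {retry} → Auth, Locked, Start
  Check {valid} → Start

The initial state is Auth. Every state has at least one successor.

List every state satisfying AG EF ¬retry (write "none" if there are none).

{Auth, Fail, Locked, Prompt, Start, Check}

States satisfying EF ¬retry: {Auth, Fail, Locked, Prompt, Start, Check}.
States satisfying AG EF ¬retry: {Auth, Fail, Locked, Prompt, Start, Check}.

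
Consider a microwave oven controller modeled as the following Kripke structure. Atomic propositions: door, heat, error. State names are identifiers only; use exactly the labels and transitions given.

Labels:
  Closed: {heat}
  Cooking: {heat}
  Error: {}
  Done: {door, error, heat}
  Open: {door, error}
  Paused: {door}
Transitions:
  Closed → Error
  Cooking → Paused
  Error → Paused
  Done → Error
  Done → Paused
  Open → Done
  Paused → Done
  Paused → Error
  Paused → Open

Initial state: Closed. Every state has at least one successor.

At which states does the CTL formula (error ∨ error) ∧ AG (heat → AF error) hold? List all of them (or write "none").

{Done, Open}

States satisfying error ∨ error: {Done, Open}.
States satisfying heat → AF error: {Error, Done, Open, Paused}.
States satisfying AG (heat → AF error): {Error, Done, Open, Paused}.
States satisfying (error ∨ error) ∧ AG (heat → AF error): {Done, Open}.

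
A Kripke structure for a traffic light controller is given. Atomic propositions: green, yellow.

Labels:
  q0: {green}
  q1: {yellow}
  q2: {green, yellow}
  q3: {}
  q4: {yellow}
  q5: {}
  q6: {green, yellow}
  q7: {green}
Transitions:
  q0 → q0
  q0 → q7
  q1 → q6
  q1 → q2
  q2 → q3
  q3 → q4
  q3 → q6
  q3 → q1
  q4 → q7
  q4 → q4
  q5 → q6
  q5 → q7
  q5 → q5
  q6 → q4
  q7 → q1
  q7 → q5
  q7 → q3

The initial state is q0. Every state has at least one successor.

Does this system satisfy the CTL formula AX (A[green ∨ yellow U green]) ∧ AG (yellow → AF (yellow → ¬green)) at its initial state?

Satisfied

States satisfying A[green ∨ yellow U green]: {q0, q1, q2, q6, q7}.
States satisfying AX (A[green ∨ yellow U green]): {q0, q1}.
States satisfying yellow → AF (yellow → ¬green): {q0, q1, q2, q3, q4, q5, q6, q7}.
States satisfying AG (yellow → AF (yellow → ¬green)): {q0, q1, q2, q3, q4, q5, q6, q7}.
States satisfying AX (A[green ∨ yellow U green]) ∧ AG (yellow → AF (yellow → ¬green)): {q0, q1}.
q0 ∈ Sat(AX (A[green ∨ yellow U green]) ∧ AG (yellow → AF (yellow → ¬green))).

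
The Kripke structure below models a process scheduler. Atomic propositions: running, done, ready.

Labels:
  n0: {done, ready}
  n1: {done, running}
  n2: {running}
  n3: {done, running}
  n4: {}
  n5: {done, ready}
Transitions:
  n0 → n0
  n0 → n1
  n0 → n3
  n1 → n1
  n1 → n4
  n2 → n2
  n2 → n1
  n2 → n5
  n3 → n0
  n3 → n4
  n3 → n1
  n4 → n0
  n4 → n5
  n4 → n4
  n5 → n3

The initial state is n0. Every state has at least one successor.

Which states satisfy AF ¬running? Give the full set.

{n0, n4, n5}

States satisfying ¬running: {n0, n4, n5}.
States satisfying AF ¬running: {n0, n4, n5}.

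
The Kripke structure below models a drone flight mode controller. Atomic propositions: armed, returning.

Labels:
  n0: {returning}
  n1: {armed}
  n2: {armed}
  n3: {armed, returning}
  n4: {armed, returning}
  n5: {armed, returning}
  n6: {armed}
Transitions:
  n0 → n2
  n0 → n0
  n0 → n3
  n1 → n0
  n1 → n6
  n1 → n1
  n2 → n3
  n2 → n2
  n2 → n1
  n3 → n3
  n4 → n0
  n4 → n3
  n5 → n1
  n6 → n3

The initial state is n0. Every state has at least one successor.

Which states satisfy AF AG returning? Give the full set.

States satisfying AG returning: {n3}.
States satisfying AF AG returning: {n3, n6}.

{n3, n6}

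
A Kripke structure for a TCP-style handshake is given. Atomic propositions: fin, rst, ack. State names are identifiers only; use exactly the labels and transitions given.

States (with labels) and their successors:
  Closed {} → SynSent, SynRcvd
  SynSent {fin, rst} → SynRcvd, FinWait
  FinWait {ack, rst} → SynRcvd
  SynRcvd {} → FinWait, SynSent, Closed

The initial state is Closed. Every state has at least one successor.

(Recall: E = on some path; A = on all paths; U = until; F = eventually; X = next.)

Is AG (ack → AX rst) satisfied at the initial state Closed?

Does not hold

States satisfying ack → AX rst: {Closed, SynSent, SynRcvd}.
States satisfying AG (ack → AX rst): ∅.
FinWait is reachable from Closed and violates ack → AX rst, so AG fails at Closed.
Closed ∉ Sat(AG (ack → AX rst)).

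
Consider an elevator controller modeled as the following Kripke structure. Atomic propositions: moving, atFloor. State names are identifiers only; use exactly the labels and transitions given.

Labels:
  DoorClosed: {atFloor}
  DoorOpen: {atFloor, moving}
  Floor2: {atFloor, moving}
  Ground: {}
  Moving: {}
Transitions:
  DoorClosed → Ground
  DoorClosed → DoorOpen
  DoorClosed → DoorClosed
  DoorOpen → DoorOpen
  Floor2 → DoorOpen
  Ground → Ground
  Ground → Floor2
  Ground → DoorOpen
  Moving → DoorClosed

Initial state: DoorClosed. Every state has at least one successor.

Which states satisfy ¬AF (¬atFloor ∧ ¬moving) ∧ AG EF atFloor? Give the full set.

{DoorClosed, DoorOpen, Floor2}

States satisfying ¬atFloor ∧ ¬moving: {Ground, Moving}.
States satisfying AF (¬atFloor ∧ ¬moving): {Ground, Moving}.
States satisfying ¬AF (¬atFloor ∧ ¬moving): {DoorClosed, DoorOpen, Floor2}.
States satisfying EF atFloor: {DoorClosed, DoorOpen, Floor2, Ground, Moving}.
States satisfying AG EF atFloor: {DoorClosed, DoorOpen, Floor2, Ground, Moving}.
States satisfying ¬AF (¬atFloor ∧ ¬moving) ∧ AG EF atFloor: {DoorClosed, DoorOpen, Floor2}.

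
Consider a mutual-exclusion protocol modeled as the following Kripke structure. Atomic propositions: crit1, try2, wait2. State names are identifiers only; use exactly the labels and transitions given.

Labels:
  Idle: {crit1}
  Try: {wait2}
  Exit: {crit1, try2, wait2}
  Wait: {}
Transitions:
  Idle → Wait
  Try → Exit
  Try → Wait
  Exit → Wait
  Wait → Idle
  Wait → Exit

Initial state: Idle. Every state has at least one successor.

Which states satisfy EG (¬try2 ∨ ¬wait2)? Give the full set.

States satisfying ¬try2 ∨ ¬wait2: {Idle, Try, Wait}.
States satisfying EG (¬try2 ∨ ¬wait2): {Idle, Try, Wait}.

{Idle, Try, Wait}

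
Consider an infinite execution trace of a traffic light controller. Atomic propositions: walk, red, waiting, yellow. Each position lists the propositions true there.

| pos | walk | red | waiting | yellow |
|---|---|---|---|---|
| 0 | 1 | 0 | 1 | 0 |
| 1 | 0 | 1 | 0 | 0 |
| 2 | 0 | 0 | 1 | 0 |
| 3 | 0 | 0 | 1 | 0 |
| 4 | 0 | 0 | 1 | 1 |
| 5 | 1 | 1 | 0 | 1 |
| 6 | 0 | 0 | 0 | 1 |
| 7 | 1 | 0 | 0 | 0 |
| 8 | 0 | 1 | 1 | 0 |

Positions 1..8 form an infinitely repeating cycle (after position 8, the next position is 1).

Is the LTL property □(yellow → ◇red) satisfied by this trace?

yellow → ◇red holds at every position 0..8, and those are all positions ever visited, so □(yellow → ◇red) holds.
Positions where yellow holds: 4, 5, 6.
Check ◇red at each: 4→ok, 5→ok, 6→ok.

Yes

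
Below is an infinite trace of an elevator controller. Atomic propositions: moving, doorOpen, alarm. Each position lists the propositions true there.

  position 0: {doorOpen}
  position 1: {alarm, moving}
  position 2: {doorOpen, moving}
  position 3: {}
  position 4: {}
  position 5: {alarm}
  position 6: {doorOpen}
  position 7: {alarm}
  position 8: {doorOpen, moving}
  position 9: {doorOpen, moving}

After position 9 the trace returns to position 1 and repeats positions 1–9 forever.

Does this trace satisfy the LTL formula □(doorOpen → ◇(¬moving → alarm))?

Yes

doorOpen → ◇(¬moving → alarm) holds at every position 0..9, and those are all positions ever visited, so □(doorOpen → ◇(¬moving → alarm)) holds.
Positions where doorOpen holds: 0, 2, 6, 8, 9.
Check ◇(¬moving → alarm) at each: 0→ok, 2→ok, 6→ok, 8→ok, 9→ok.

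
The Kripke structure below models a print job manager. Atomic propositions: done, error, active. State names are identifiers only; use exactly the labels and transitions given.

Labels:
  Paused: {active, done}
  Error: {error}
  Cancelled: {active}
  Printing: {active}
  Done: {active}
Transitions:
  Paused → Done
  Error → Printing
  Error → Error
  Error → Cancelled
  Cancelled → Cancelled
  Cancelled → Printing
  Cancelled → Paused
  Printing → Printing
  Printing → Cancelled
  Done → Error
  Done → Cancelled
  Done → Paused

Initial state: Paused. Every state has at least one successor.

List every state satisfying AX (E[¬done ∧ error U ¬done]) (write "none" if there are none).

{Paused, Error, Printing}

States satisfying E[¬done ∧ error U ¬done]: {Error, Cancelled, Printing, Done}.
States satisfying AX (E[¬done ∧ error U ¬done]): {Paused, Error, Printing}.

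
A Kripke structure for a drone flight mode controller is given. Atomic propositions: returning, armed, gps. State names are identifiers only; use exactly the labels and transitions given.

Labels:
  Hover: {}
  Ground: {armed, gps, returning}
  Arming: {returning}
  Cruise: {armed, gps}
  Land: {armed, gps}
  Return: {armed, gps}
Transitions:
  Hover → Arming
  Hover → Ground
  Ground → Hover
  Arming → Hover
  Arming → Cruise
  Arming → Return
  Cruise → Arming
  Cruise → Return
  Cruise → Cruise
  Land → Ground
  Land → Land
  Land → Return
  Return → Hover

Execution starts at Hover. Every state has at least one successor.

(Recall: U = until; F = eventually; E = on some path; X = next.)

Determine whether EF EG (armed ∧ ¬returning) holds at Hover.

States satisfying EG (armed ∧ ¬returning): {Cruise, Land}.
States satisfying EF EG (armed ∧ ¬returning): {Hover, Ground, Arming, Cruise, Land, Return}.
Some path from Hover reaches a state where EG (armed ∧ ¬returning) holds.
Hover ∈ Sat(EF EG (armed ∧ ¬returning)).

Satisfied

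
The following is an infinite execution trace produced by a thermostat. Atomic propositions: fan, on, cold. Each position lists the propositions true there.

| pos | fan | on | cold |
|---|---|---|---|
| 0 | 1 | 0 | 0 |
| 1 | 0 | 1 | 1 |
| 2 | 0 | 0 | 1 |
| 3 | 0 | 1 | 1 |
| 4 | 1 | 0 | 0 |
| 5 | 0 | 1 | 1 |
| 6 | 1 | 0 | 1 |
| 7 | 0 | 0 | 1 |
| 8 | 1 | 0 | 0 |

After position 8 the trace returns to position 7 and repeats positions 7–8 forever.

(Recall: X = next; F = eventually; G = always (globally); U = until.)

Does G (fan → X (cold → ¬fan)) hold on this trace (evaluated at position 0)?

fan → X (cold → ¬fan) holds at every position 0..8, and those are all positions ever visited, so G (fan → X (cold → ¬fan)) holds.
Positions where fan holds: 0, 4, 6, 8.
Check X (cold → ¬fan) at each: 0→ok, 4→ok, 6→ok, 8→ok.

Yes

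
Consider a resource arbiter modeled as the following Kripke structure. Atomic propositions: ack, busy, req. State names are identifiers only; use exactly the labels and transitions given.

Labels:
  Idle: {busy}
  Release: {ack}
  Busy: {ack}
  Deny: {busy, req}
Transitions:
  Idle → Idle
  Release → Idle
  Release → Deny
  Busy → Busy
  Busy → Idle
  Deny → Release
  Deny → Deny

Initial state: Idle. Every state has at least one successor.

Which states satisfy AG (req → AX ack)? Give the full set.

{Idle, Busy}

States satisfying req → AX ack: {Idle, Release, Busy}.
States satisfying AG (req → AX ack): {Idle, Busy}.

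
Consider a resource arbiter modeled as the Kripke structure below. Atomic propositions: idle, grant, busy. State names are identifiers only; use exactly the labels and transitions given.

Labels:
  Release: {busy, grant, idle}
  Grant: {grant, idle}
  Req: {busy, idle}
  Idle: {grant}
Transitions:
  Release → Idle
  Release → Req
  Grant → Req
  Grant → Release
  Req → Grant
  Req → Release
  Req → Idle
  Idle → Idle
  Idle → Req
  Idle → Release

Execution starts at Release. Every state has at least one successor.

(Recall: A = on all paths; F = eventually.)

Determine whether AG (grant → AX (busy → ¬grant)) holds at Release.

States satisfying grant → AX (busy → ¬grant): {Release, Req}.
States satisfying AG (grant → AX (busy → ¬grant)): ∅.
Grant is reachable from Release and violates grant → AX (busy → ¬grant), so AG fails at Release.
Release ∉ Sat(AG (grant → AX (busy → ¬grant))).

Does not hold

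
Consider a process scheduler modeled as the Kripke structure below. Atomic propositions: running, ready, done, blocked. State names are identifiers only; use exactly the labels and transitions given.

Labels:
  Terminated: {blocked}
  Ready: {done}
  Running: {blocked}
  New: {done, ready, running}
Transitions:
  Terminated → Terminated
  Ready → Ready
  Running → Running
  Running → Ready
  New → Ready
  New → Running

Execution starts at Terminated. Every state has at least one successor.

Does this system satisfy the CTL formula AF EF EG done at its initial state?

States satisfying EF EG done: {Ready, Running, New}.
States satisfying AF EF EG done: {Ready, Running, New}.
There is a path from Terminated along which EF EG done never holds.
Terminated ∉ Sat(AF EF EG done).

Violated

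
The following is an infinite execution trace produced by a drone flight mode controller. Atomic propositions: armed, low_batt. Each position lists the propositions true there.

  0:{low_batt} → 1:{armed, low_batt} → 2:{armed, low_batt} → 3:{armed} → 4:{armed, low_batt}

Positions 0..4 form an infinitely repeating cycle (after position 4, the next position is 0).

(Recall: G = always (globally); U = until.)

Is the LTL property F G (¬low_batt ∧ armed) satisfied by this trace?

Violated

G (¬low_batt ∧ armed) is false at every position 0..4, so it never becomes true and F G (¬low_batt ∧ armed) fails.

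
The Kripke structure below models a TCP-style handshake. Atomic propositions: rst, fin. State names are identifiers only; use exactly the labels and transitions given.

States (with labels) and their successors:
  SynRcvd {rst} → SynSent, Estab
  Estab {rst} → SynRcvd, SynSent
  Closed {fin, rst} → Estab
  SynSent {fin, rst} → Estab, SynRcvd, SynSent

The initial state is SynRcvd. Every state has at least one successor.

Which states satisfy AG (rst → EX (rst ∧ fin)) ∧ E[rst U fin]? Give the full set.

States satisfying rst → EX (rst ∧ fin): {SynRcvd, Estab, SynSent}.
States satisfying AG (rst → EX (rst ∧ fin)): {SynRcvd, Estab, SynSent}.
States satisfying rst: {SynRcvd, Estab, Closed, SynSent}.
States satisfying fin: {Closed, SynSent}.
States satisfying E[rst U fin]: {SynRcvd, Estab, Closed, SynSent}.
States satisfying AG (rst → EX (rst ∧ fin)) ∧ E[rst U fin]: {SynRcvd, Estab, SynSent}.

{SynRcvd, Estab, SynSent}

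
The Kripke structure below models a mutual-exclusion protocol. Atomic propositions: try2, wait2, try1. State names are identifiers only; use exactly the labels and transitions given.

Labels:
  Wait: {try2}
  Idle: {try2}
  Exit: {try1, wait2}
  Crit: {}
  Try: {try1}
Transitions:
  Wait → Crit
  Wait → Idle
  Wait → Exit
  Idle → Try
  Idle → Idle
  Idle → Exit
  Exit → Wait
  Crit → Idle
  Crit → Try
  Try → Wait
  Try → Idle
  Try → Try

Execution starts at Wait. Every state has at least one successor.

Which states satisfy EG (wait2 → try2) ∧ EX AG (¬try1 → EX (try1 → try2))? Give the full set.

States satisfying wait2 → try2: {Wait, Idle, Crit, Try}.
States satisfying EG (wait2 → try2): {Wait, Idle, Crit, Try}.
States satisfying AG (¬try1 → EX (try1 → try2)): {Wait, Idle, Exit, Crit, Try}.
States satisfying EX AG (¬try1 → EX (try1 → try2)): {Wait, Idle, Exit, Crit, Try}.
States satisfying EG (wait2 → try2) ∧ EX AG (¬try1 → EX (try1 → try2)): {Wait, Idle, Crit, Try}.

{Wait, Idle, Crit, Try}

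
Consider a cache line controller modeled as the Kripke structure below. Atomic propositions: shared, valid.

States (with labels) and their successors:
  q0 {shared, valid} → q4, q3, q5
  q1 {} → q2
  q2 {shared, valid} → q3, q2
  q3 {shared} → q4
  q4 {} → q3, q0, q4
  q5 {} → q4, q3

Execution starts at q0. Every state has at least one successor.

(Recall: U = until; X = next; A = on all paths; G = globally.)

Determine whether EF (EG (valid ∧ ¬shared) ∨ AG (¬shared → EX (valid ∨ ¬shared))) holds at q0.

Satisfied

States satisfying EF (EG (valid ∧ ¬shared) ∨ AG (¬shared → EX (valid ∨ ¬shared))): {q0, q1, q2, q3, q4, q5}.
Some path from q0 reaches a state where EG (valid ∧ ¬shared) ∨ AG (¬shared → EX (valid ∨ ¬shared)) holds.
q0 ∈ Sat(EF (EG (valid ∧ ¬shared) ∨ AG (¬shared → EX (valid ∨ ¬shared)))).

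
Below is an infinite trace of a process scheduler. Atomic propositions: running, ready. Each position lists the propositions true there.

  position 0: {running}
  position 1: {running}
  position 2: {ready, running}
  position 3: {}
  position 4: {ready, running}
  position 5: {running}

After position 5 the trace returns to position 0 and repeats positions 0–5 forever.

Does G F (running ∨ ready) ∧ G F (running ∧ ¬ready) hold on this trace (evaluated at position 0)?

F (running ∨ ready) holds at every position 0..5, and those are all positions ever visited, so G F (running ∨ ready) holds.
F (running ∧ ¬ready) holds at every position 0..5, and those are all positions ever visited, so G F (running ∧ ¬ready) holds.
At position 0: G F (running ∨ ready) is true; G F (running ∧ ¬ready) is true; so G F (running ∨ ready) ∧ G F (running ∧ ¬ready) is true.

Satisfied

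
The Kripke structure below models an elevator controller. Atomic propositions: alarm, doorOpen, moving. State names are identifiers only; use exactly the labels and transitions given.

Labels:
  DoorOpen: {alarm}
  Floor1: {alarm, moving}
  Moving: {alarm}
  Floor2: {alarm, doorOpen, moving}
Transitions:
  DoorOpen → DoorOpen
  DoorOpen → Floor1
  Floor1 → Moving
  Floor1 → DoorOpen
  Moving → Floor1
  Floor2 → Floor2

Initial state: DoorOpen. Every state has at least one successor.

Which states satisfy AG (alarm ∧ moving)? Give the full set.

States satisfying alarm ∧ moving: {Floor1, Floor2}.
States satisfying AG (alarm ∧ moving): {Floor2}.

{Floor2}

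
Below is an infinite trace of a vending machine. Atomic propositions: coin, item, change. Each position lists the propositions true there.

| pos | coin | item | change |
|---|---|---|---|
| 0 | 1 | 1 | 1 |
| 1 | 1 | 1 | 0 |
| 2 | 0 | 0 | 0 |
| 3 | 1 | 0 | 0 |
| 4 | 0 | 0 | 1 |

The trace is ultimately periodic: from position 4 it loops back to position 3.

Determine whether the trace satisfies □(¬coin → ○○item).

¬coin → ○○item must hold at every position from 0 onward. It fails at position 2, so □(¬coin → ○○item) is false.
Positions where ¬coin holds: 2, 4.
Check ○○item at each: 2→fails, 4→fails.

Does not hold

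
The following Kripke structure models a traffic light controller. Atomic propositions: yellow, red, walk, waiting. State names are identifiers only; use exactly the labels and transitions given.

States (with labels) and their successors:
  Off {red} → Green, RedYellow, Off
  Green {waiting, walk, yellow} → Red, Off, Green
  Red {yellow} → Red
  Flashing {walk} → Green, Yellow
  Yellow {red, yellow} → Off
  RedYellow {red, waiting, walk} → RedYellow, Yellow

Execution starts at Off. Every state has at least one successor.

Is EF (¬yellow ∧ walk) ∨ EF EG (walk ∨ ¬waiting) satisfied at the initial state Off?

States satisfying ¬yellow ∧ walk: {Flashing, RedYellow}.
States satisfying EF (¬yellow ∧ walk): {Off, Green, Flashing, Yellow, RedYellow}.
States satisfying EG (walk ∨ ¬waiting): {Off, Green, Red, Flashing, Yellow, RedYellow}.
States satisfying EF EG (walk ∨ ¬waiting): {Off, Green, Red, Flashing, Yellow, RedYellow}.
States satisfying EF (¬yellow ∧ walk) ∨ EF EG (walk ∨ ¬waiting): {Off, Green, Red, Flashing, Yellow, RedYellow}.
Off ∈ Sat(EF (¬yellow ∧ walk) ∨ EF EG (walk ∨ ¬waiting)).

Holds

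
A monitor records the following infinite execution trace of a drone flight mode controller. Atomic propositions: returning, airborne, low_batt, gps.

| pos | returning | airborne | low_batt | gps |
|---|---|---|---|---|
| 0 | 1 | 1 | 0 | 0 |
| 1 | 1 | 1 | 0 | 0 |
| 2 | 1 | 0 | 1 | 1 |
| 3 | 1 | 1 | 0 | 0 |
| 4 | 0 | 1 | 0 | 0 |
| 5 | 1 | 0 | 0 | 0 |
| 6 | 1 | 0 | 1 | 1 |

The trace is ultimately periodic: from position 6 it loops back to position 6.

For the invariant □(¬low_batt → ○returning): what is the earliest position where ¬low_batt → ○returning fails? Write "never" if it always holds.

Check ¬low_batt → ○returning at each position in order: 0 ✓, 1 ✓, 2 ✓.
At position 3 the labels are {airborne, returning} and the next position 4 has {airborne}, so ¬low_batt → ○returning is false there. This is the first violation.

3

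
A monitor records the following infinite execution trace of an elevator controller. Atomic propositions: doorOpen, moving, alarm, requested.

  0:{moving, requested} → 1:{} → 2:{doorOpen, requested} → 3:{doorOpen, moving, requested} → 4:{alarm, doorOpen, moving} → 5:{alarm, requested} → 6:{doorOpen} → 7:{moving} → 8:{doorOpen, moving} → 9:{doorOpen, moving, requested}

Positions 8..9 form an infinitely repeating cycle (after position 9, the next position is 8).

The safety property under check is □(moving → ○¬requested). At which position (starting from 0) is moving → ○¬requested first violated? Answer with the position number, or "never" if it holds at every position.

Check moving → ○¬requested at each position in order: 0 ✓, 1 ✓, 2 ✓, 3 ✓.
At position 4 the labels are {alarm, doorOpen, moving} and the next position 5 has {alarm, requested}, so moving → ○¬requested is false there. This is the first violation.

4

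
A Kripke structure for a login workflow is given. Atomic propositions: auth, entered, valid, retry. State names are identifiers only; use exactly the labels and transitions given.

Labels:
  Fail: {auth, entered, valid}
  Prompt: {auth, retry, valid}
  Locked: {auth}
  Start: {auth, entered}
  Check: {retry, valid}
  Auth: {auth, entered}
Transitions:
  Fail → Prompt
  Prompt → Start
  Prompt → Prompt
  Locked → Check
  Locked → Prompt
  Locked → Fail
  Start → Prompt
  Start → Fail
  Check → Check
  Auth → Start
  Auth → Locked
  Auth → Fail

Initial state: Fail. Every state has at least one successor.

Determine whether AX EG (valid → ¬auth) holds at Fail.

States satisfying EG (valid → ¬auth): {Locked, Check, Auth}.
States satisfying AX EG (valid → ¬auth): {Check}.
Fail ∉ Sat(AX EG (valid → ¬auth)).

No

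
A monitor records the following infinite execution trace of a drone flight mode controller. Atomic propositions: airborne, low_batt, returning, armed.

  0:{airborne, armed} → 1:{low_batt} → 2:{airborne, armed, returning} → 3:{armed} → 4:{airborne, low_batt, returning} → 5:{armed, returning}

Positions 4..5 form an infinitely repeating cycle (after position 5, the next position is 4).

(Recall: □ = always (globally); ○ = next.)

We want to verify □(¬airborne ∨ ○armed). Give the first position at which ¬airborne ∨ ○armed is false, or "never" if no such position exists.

At position 0 the labels are {airborne, armed} and the next position 1 has {low_batt}, so ¬airborne ∨ ○armed is false there. This is the first violation.

0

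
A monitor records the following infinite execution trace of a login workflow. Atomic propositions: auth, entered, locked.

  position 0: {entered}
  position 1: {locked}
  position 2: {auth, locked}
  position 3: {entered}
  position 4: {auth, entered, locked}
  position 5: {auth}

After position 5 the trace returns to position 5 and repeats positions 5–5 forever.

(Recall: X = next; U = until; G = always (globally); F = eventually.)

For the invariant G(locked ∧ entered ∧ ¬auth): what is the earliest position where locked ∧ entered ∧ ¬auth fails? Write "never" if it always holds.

At position 0 the labels are {entered}, so locked ∧ entered ∧ ¬auth is false there. This is the first violation.

0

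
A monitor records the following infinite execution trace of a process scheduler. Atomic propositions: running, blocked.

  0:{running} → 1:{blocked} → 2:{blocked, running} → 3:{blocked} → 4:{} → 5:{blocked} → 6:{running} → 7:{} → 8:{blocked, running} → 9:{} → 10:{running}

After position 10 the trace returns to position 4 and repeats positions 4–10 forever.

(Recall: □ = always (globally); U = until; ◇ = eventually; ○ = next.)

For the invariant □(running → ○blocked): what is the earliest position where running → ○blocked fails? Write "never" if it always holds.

6

Check running → ○blocked at each position in order: 0 ✓, 1 ✓, 2 ✓, 3 ✓, 4 ✓, 5 ✓.
At position 6 the labels are {running} and the next position 7 has {}, so running → ○blocked is false there. This is the first violation.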